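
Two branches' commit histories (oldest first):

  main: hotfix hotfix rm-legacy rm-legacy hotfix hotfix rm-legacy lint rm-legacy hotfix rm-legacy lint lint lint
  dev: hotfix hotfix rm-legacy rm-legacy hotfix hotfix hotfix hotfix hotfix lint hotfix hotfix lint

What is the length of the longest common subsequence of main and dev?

Match hotfix at main[1]=dev[1]; then hotfix at main[2]=dev[2]; then rm-legacy at main[3]=dev[3]; then rm-legacy at main[4]=dev[4]; then hotfix at main[5]=dev[8]; then hotfix at main[6]=dev[9]; then lint at main[8]=dev[10]; then hotfix at main[10]=dev[12]; then lint at main[14]=dev[13] — 9 commits in the same relative order in both. The LCS DP gives dp[14][13] = 9, so this is optimal.

9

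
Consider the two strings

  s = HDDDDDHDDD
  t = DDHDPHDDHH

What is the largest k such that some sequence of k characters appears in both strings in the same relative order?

6

Match D at s[2]=t[1], then D at s[3]=t[2], then D at s[4]=t[4], then D at s[5]=t[7], then D at s[6]=t[8], then H at s[7]=t[10] — 6 characters in the same relative order in both. dp[10][10] = 6 confirms this is the maximum.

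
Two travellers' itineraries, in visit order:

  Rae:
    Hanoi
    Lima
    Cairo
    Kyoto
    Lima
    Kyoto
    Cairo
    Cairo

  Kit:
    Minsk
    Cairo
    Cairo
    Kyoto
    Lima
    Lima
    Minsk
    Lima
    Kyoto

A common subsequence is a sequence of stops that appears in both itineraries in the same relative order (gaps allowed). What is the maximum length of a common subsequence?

4

Match Cairo at Rae[3]=Kit[3]; then Kyoto at Rae[4]=Kit[4]; then Lima at Rae[5]=Kit[8]; then Kyoto at Rae[6]=Kit[9] — 4 stops in the same relative order in both. dp[8][9] = 4 confirms this is the maximum.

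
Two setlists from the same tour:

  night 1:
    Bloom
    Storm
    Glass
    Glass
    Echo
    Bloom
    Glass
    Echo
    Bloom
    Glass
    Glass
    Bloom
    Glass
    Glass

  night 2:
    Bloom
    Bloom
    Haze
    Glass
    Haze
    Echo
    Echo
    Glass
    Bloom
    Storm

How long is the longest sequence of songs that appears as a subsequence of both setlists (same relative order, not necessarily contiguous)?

Pick Bloom (night 1 #1, night 2 #2); then Glass (night 1 #3, night 2 #4); then Echo (night 1 #5, night 2 #6); then Echo (night 1 #8, night 2 #7); then Glass (night 1 #11, night 2 #8); then Bloom (night 1 #12, night 2 #9); all 6 songs appear in both, in order. The LCS DP gives dp[14][10] = 6, so this is optimal.

6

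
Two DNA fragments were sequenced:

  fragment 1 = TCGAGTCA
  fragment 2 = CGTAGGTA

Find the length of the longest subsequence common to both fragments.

6

Let dp[i][j] be the LCS length of the first i bases of fragment 1 and the first j bases of fragment 2. dp[i][j] = dp[i-1][j-1]+1 when the i-th and j-th bases match, else max(dp[i-1][j], dp[i][j-1]).
    ·  C  G  T  A  G  G  T  A
 ·  0  0  0  0  0  0  0  0  0
 T  0  0  0  1  1  1  1  1  1
 C  0  1  1  1  1  1  1  1  1
 G  0  1  2  2  2  2  2  2  2
 A  0  1  2  2  3  3  3  3  3
 G  0  1  2  2  3  4  4  4  4
 T  0  1  2  3  3  4  4  5  5
 C  0  1  2  3  3  4  4  5  5
 A  0  1  2  3  4  4  4  5  6
dp[8][8] = 6. One LCS (by backtracking along matches): CGAGTA.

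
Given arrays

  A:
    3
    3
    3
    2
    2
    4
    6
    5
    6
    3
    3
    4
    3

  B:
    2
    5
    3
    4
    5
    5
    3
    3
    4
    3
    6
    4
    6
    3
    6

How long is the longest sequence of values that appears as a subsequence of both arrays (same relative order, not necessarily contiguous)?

7

One common subsequence of length 7: 3 at A[1]=B[3], 3 at A[2]=B[7], 3 at A[3]=B[8], 4 at A[6]=B[9], 6 at A[7]=B[11], 6 at A[9]=B[13], 3 at A[10]=B[14]. The LCS DP gives dp[13][15] = 7, so this is optimal.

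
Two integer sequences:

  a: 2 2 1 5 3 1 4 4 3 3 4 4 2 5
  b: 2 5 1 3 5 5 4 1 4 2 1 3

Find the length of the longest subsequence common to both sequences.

7

Taking 2 (a #2, b #1); then 5 (a #4, b #2); then 1 (a #6, b #3); then 3 (a #9, b #4); then 4 (a #11, b #7); then 4 (a #12, b #9); then 2 (a #13, b #10) gives a common subsequence of length 7. Since dp[14][12] = 7, nothing longer is possible.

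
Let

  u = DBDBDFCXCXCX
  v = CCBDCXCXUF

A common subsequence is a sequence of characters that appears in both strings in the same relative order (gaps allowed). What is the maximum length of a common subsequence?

6

Let dp[i][j] be the LCS length of the first i characters of u and the first j characters of v. dp[i][j] = dp[i-1][j-1]+1 when the i-th and j-th characters match, else max(dp[i-1][j], dp[i][j-1]).
    ·  C  C  B  D  C  X  C  X  U  F
 ·  0  0  0  0  0  0  0  0  0  0  0
 D  0  0  0  0  1  1  1  1  1  1  1
 B  0  0  0  1  1  1  1  1  1  1  1
 D  0  0  0  1  2  2  2  2  2  2  2
 B  0  0  0  1  2  2  2  2  2  2  2
 D  0  0  0  1  2  2  2  2  2  2  2
 F  0  0  0  1  2  2  2  2  2  2  3
 C  0  1  1  1  2  3  3  3  3  3  3
 X  0  1  1  1  2  3  4  4  4  4  4
 C  0  1  2  2  2  3  4  5  5  5  5
 X  0  1  2  2  2  3  4  5  6  6  6
 C  0  1  2  2  2  3  4  5  6  6  6
 X  0  1  2  2  2  3  4  5  6  6  6
dp[12][10] = 6. One LCS (by backtracking along matches): BDCXCX.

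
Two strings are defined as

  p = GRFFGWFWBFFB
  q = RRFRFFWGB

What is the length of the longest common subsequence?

Let dp[i][j] be the LCS length of the first i characters of p and the first j characters of q. dp[i][j] = dp[i-1][j-1]+1 when the i-th and j-th characters match, else max(dp[i-1][j], dp[i][j-1]).
    ·  R  R  F  R  F  F  W  G  B
 ·  0  0  0  0  0  0  0  0  0  0
 G  0  0  0  0  0  0  0  0  1  1
 R  0  1  1  1  1  1  1  1  1  1
 F  0  1  1  2  2  2  2  2  2  2
 F  0  1  1  2  2  3  3  3  3  3
 G  0  1  1  2  2  3  3  3  4  4
 W  0  1  1  2  2  3  3  4  4  4
 F  0  1  1  2  2  3  4  4  4  4
 W  0  1  1  2  2  3  4  5  5  5
 B  0  1  1  2  2  3  4  5  5  6
 F  0  1  1  2  2  3  4  5  5  6
 F  0  1  1  2  2  3  4  5  5  6
 B  0  1  1  2  2  3  4  5  5  6
dp[12][9] = 6. One LCS (by backtracking along matches): RFFFWB.

6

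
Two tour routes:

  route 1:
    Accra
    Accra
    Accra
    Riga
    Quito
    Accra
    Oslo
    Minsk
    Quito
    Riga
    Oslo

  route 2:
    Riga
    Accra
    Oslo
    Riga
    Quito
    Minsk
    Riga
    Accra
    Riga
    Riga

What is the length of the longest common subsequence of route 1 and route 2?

5

Match Accra [1,2], then Riga [4,4], then Quito [5,5], then Accra [6,8], then Riga [10,10] — 5 stops in the same relative order in both. The LCS DP gives dp[11][10] = 5, so this is optimal.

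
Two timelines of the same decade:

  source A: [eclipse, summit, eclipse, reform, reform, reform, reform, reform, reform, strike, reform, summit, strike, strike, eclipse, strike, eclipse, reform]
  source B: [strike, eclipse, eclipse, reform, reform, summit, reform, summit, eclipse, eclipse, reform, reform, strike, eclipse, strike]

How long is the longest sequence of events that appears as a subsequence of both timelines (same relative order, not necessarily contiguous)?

10

Pick eclipse (source A #1, source B #2), eclipse (source A #3, source B #3), reform (source A #4, source B #4), reform (source A #5, source B #5), reform (source A #6, source B #7), reform (source A #9, source B #11), reform (source A #11, source B #12), strike (source A #14, source B #13), eclipse (source A #15, source B #14), strike (source A #16, source B #15); all 10 events appear in both, in order. The LCS DP gives dp[18][15] = 10, so this is optimal.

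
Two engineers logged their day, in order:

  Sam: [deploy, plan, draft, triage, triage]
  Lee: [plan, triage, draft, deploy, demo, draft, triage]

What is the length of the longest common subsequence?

Match deploy [1,4], then draft [3,6], then triage [5,7] — 3 tasks in the same relative order in both. Since dp[5][7] = 3, nothing longer is possible.

3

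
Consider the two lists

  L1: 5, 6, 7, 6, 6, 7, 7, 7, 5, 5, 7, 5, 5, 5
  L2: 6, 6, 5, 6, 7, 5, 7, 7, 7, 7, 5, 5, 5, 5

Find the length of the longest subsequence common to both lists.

Pick 5 [1,3] → 6 [2,4] → 7 [3,7] → 7 [6,8] → 7 [7,9] → 7 [8,10] → 5 [10,11] → 5 [12,12] → 5 [13,13] → 5 [14,14]; all 10 values appear in both, in order, and the DP table's final entry dp[14][14] is also 10, so no common subsequence is longer.

10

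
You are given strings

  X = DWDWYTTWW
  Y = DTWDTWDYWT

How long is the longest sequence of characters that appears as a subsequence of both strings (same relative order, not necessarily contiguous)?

6

Let dp[i][j] be the LCS length of the first i characters of X and the first j characters of Y. dp[i][j] = dp[i-1][j-1]+1 when the i-th and j-th characters match, else max(dp[i-1][j], dp[i][j-1]).
    ·  D  T  W  D  T  W  D  Y  W  T
 ·  0  0  0  0  0  0  0  0  0  0  0
 D  0  1  1  1  1  1  1  1  1  1  1
 W  0  1  1  2  2  2  2  2  2  2  2
 D  0  1  1  2  3  3  3  3  3  3  3
 W  0  1  1  2  3  3  4  4  4  4  4
 Y  0  1  1  2  3  3  4  4  5  5  5
 T  0  1  2  2  3  4  4  4  5  5  6
 T  0  1  2  2  3  4  4  4  5  5  6
 W  0  1  2  3  3  4  5  5  5  6  6
 W  0  1  2  3  3  4  5  5  5  6  6
dp[9][10] = 6. One LCS (by backtracking along matches): DWDWYT.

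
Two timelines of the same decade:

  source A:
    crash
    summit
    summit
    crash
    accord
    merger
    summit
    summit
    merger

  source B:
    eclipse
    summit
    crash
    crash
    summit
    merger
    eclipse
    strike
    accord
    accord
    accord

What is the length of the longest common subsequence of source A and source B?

One common subsequence of length 4: crash [1,3], crash [4,4], summit [8,5], merger [9,6]. dp[9][11] = 4 confirms this is the maximum.

4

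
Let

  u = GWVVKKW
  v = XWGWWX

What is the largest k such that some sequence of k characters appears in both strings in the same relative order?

3

One common subsequence of length 3: G at u[1]=v[3]; then W at u[2]=v[4]; then W at u[7]=v[5]. dp[7][6] = 3 confirms this is the maximum.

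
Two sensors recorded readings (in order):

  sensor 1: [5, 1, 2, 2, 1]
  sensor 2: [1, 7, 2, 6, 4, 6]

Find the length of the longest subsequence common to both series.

Pick 1 [2,1], 2 [3,3]; all 2 values appear in both, in order. dp[5][6] = 2 confirms this is the maximum.

2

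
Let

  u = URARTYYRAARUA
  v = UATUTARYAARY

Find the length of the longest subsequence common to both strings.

One common subsequence of length 7: U [1,4] → A [3,6] → R [4,7] → Y [7,8] → A [9,9] → A [10,10] → R [11,11]. The LCS DP gives dp[13][12] = 7, so this is optimal.

7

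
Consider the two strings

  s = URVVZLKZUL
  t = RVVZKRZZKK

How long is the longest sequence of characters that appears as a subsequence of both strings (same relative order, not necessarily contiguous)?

6

One common subsequence of length 6: R at s[2]=t[1]; then V at s[3]=t[2]; then V at s[4]=t[3]; then Z at s[5]=t[4]; then K at s[7]=t[5]; then Z at s[8]=t[8], and the DP table's final entry dp[10][10] is also 6, so no common subsequence is longer.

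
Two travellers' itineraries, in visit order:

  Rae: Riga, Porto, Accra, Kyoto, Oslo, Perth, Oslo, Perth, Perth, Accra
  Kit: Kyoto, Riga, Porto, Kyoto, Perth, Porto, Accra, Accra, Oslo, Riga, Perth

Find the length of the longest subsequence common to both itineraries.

6

Match Riga at Rae[1]=Kit[2], then Porto at Rae[2]=Kit[3], then Kyoto at Rae[4]=Kit[4], then Perth at Rae[6]=Kit[5], then Oslo at Rae[7]=Kit[9], then Perth at Rae[9]=Kit[11] — 6 stops in the same relative order in both. dp[10][11] = 6 confirms this is the maximum.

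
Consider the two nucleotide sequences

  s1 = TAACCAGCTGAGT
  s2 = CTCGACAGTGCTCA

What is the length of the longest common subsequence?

Taking T [1,2]; then A [3,5]; then C [5,6]; then A [6,7]; then G [7,10]; then C [8,11]; then T [9,12]; then A [11,14] gives a common subsequence of length 8. Since dp[13][14] = 8, nothing longer is possible.

8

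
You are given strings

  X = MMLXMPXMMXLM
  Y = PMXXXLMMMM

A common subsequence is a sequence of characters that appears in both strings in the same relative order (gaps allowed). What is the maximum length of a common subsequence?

One common subsequence of length 6: M at X[1]=Y[2]; then L at X[3]=Y[6]; then M at X[5]=Y[7]; then M at X[8]=Y[8]; then M at X[9]=Y[9]; then M at X[12]=Y[10]. Since dp[12][10] = 6, nothing longer is possible.

6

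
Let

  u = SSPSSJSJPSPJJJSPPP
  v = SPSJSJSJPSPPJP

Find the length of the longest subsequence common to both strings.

Taking S (u #2, v #1) → P (u #3, v #2) → S (u #4, v #3) → S (u #5, v #5) → J (u #6, v #6) → S (u #7, v #7) → J (u #8, v #8) → P (u #9, v #9) → S (u #10, v #10) → P (u #11, v #12) → J (u #14, v #13) → P (u #18, v #14) gives a common subsequence of length 12. dp[18][14] = 12 confirms this is the maximum.

12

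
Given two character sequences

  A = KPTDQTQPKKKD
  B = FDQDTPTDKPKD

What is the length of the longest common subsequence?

Let dp[i][j] be the LCS length of the first i characters of A and the first j characters of B. dp[i][j] = dp[i-1][j-1]+1 when the i-th and j-th characters match, else max(dp[i-1][j], dp[i][j-1]).
    ·  F  D  Q  D  T  P  T  D  K  P  K  D
 ·  0  0  0  0  0  0  0  0  0  0  0  0  0
 K  0  0  0  0  0  0  0  0  0  1  1  1  1
 P  0  0  0  0  0  0  1  1  1  1  2  2  2
 T  0  0  0  0  0  1  1  2  2  2  2  2  2
 D  0  0  1  1  1  1  1  2  3  3  3  3  3
 Q  0  0  1  2  2  2  2  2  3  3  3  3  3
 T  0  0  1  2  2  3  3  3  3  3  3  3  3
 Q  0  0  1  2  2  3  3  3  3  3  3  3  3
 P  0  0  1  2  2  3  4  4  4  4  4  4  4
 K  0  0  1  2  2  3  4  4  4  5  5  5  5
 K  0  0  1  2  2  3  4  4  4  5  5  6  6
 K  0  0  1  2  2  3  4  4  4  5  5  6  6
 D  0  0  1  2  3  3  4  4  5  5  5  6  7
dp[12][12] = 7. One LCS (by backtracking along matches): DQTPKKD.

7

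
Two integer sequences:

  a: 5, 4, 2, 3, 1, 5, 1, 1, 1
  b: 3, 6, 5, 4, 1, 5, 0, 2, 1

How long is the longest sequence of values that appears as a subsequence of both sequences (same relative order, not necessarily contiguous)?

Let dp[i][j] be the LCS length of the first i values of a and the first j values of b. dp[i][j] = dp[i-1][j-1]+1 when the i-th and j-th values match, else max(dp[i-1][j], dp[i][j-1]).
    ·  3  6  5  4  1  5  0  2  1
 ·  0  0  0  0  0  0  0  0  0  0
 5  0  0  0  1  1  1  1  1  1  1
 4  0  0  0  1  2  2  2  2  2  2
 2  0  0  0  1  2  2  2  2  3  3
 3  0  1  1  1  2  2  2  2  3  3
 1  0  1  1  1  2  3  3  3  3  4
 5  0  1  1  2  2  3  4  4  4  4
 1  0  1  1  2  2  3  4  4  4  5
 1  0  1  1  2  2  3  4  4  4  5
 1  0  1  1  2  2  3  4  4  4  5
dp[9][9] = 5. One LCS (by backtracking along matches): 5, 4, 1, 5, 1.

5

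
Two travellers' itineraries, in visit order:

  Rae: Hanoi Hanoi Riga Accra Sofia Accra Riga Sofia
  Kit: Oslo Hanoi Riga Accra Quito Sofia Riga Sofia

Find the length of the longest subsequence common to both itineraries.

Match Hanoi at Rae[2]=Kit[2] → Riga at Rae[3]=Kit[3] → Accra at Rae[4]=Kit[4] → Sofia at Rae[5]=Kit[6] → Riga at Rae[7]=Kit[7] → Sofia at Rae[8]=Kit[8] — 6 stops in the same relative order in both. Since dp[8][8] = 6, nothing longer is possible.

6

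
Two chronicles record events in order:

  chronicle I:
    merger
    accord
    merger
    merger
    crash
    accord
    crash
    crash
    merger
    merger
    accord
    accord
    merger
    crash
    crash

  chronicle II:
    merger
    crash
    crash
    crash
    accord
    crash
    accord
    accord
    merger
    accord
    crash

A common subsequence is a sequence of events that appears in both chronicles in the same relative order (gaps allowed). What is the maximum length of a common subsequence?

Taking merger at chronicle I[1]=chronicle II[1] → crash at chronicle I[5]=chronicle II[4] → accord at chronicle I[6]=chronicle II[5] → crash at chronicle I[8]=chronicle II[6] → accord at chronicle I[11]=chronicle II[7] → accord at chronicle I[12]=chronicle II[8] → merger at chronicle I[13]=chronicle II[9] → crash at chronicle I[15]=chronicle II[11] gives a common subsequence of length 8, and the DP table's final entry dp[15][11] is also 8, so no common subsequence is longer.

8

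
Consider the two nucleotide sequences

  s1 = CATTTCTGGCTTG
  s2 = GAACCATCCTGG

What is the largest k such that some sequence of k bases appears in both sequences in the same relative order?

7

Pick C at s1[1]=s2[5]; then A at s1[2]=s2[6]; then T at s1[3]=s2[7]; then C at s1[6]=s2[9]; then T at s1[7]=s2[10]; then G at s1[9]=s2[11]; then G at s1[13]=s2[12]; all 7 bases appear in both, in order. The LCS DP gives dp[13][12] = 7, so this is optimal.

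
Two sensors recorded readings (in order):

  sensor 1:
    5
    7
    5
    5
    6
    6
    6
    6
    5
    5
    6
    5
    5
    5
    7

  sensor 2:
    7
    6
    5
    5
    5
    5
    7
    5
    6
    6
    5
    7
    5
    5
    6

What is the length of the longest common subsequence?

9

One common subsequence of length 9: 5 [1,3] → 5 [3,4] → 5 [4,5] → 5 [9,6] → 5 [10,8] → 6 [11,10] → 5 [12,11] → 5 [13,13] → 5 [14,14]. dp[15][15] = 9 confirms this is the maximum.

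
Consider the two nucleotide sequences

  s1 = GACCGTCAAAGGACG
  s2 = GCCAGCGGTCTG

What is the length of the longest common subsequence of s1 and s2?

Pick G at s1[1]=s2[1] → C at s1[3]=s2[2] → C at s1[4]=s2[3] → G at s1[5]=s2[5] → C at s1[7]=s2[6] → G at s1[11]=s2[7] → G at s1[12]=s2[8] → C at s1[14]=s2[10] → G at s1[15]=s2[12]; all 9 bases appear in both, in order, and the DP table's final entry dp[15][12] is also 9, so no common subsequence is longer.

9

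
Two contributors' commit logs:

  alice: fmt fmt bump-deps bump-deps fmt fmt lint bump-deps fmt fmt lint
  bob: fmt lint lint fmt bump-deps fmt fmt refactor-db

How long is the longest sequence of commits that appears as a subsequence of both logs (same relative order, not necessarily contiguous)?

Taking fmt [1,1]; then fmt [2,4]; then bump-deps [4,5]; then fmt [5,6]; then fmt [6,7] gives a common subsequence of length 5. The LCS DP gives dp[11][8] = 5, so this is optimal.

5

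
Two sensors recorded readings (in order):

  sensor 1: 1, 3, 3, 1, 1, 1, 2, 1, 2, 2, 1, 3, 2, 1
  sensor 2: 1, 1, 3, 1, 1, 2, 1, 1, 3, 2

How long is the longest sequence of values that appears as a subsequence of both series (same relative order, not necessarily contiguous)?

9

Let dp[i][j] be the LCS length of the first i values of sensor 1 and the first j values of sensor 2. dp[i][j] = dp[i-1][j-1]+1 when the i-th and j-th values match, else max(dp[i-1][j], dp[i][j-1]).
    ·  1  1  3  1  1  2  1  1  3  2
 ·  0  0  0  0  0  0  0  0  0  0  0
 1  0  1  1  1  1  1  1  1  1  1  1
 3  0  1  1  2  2  2  2  2  2  2  2
 3  0  1  1  2  2  2  2  2  2  3  3
 1  0  1  2  2  3  3  3  3  3  3  3
 1  0  1  2  2  3  4  4  4  4  4  4
 1  0  1  2  2  3  4  4  5  5  5  5
 2  0  1  2  2  3  4  5  5  5  5  6
 1  0  1  2  2  3  4  5  6  6  6  6
 2  0  1  2  2  3  4  5  6  6  6  7
 2  0  1  2  2  3  4  5  6  6  6  7
 1  0  1  2  2  3  4  5  6  7  7  7
 3  0  1  2  3  3  4  5  6  7  8  8
 2  0  1  2  3  3  4  5  6  7  8  9
 1  0  1  2  3  4  4  5  6  7  8  9
dp[14][10] = 9. One LCS (by backtracking along matches): 1, 3, 1, 1, 2, 1, 1, 3, 2.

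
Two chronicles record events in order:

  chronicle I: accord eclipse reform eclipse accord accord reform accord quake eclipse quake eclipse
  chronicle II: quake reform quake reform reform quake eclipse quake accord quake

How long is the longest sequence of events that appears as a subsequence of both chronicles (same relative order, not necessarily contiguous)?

5

Pick reform (chronicle I #3, chronicle II #4); then reform (chronicle I #7, chronicle II #5); then quake (chronicle I #9, chronicle II #6); then eclipse (chronicle I #10, chronicle II #7); then quake (chronicle I #11, chronicle II #10); all 5 events appear in both, in order. Since dp[12][10] = 5, nothing longer is possible.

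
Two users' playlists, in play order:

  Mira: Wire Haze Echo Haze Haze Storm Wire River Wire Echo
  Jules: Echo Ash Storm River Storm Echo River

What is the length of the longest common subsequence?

Taking Echo [3,1]; then Storm [6,3]; then River [8,4]; then Echo [10,6] gives a common subsequence of length 4. The LCS DP gives dp[10][7] = 4, so this is optimal.

4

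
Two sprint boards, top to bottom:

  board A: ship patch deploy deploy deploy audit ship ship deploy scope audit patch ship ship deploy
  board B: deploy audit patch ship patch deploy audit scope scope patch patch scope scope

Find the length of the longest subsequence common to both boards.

6

One common subsequence of length 6: ship [1,4] → patch [2,5] → deploy [5,6] → audit [6,7] → scope [10,9] → patch [12,11]. The LCS DP gives dp[15][13] = 6, so this is optimal.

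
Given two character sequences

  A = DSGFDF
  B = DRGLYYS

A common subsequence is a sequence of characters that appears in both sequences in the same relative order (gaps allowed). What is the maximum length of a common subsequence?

2

Pick D at A[1]=B[1], S at A[2]=B[7]; all 2 characters appear in both, in order. dp[6][7] = 2 confirms this is the maximum.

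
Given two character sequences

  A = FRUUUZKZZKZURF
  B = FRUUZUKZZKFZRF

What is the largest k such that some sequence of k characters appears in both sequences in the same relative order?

12

One common subsequence of length 12: F at A[1]=B[1], then R at A[2]=B[2], then U at A[3]=B[3], then U at A[4]=B[4], then U at A[5]=B[6], then K at A[7]=B[7], then Z at A[8]=B[8], then Z at A[9]=B[9], then K at A[10]=B[10], then Z at A[11]=B[12], then R at A[13]=B[13], then F at A[14]=B[14], and the DP table's final entry dp[14][14] is also 12, so no common subsequence is longer.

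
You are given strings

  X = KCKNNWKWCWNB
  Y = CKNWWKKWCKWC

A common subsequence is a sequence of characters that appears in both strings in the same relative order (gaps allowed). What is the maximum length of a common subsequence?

Let dp[i][j] be the LCS length of the first i characters of X and the first j characters of Y. dp[i][j] = dp[i-1][j-1]+1 when the i-th and j-th characters match, else max(dp[i-1][j], dp[i][j-1]).
    ·  C  K  N  W  W  K  K  W  C  K  W  C
 ·  0  0  0  0  0  0  0  0  0  0  0  0  0
 K  0  0  1  1  1  1  1  1  1  1  1  1  1
 C  0  1  1  1  1  1  1  1  1  2  2  2  2
 K  0  1  2  2  2  2  2  2  2  2  3  3  3
 N  0  1  2  3  3  3  3  3  3  3  3  3  3
 N  0  1  2  3  3  3  3  3  3  3  3  3  3
 W  0  1  2  3  4  4  4  4  4  4  4  4  4
 K  0  1  2  3  4  4  5  5  5  5  5  5  5
 W  0  1  2  3  4  5  5  5  6  6  6  6  6
 C  0  1  2  3  4  5  5  5  6  7  7  7  7
 W  0  1  2  3  4  5  5  5  6  7  7  8  8
 N  0  1  2  3  4  5  5  5  6  7  7  8  8
 B  0  1  2  3  4  5  5  5  6  7  7  8  8
dp[12][12] = 8. One LCS (by backtracking along matches): CKNWKWCW.

8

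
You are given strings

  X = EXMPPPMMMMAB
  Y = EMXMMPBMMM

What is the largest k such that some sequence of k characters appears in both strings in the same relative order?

7

Pick E [1,1] → X [2,3] → M [3,5] → P [4,6] → M [8,8] → M [9,9] → M [10,10]; all 7 characters appear in both, in order. The LCS DP gives dp[12][10] = 7, so this is optimal.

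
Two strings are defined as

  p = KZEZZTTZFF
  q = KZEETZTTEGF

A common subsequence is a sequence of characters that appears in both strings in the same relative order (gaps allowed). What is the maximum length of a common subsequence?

Match K [1,1]; then Z [2,2]; then E [3,4]; then Z [5,6]; then T [6,7]; then T [7,8]; then F [10,11] — 7 characters in the same relative order in both, and the DP table's final entry dp[10][11] is also 7, so no common subsequence is longer.

7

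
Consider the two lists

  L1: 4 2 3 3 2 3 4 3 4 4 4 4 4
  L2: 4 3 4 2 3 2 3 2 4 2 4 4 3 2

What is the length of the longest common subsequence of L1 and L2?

Taking 4 [1,3]; then 2 [2,4]; then 3 [3,5]; then 3 [4,7]; then 2 [5,8]; then 4 [7,9]; then 4 [9,11]; then 4 [10,12] gives a common subsequence of length 8. The LCS DP gives dp[13][14] = 8, so this is optimal.

8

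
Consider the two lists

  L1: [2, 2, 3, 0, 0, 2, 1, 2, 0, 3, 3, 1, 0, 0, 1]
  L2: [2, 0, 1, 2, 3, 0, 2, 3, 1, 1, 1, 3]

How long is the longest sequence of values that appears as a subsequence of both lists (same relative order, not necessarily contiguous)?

Pick 2 at L1[1]=L2[1]; then 2 at L1[2]=L2[4]; then 3 at L1[3]=L2[5]; then 0 at L1[5]=L2[6]; then 2 at L1[6]=L2[7]; then 1 at L1[7]=L2[9]; then 1 at L1[12]=L2[10]; then 1 at L1[15]=L2[11]; all 8 values appear in both, in order. dp[15][12] = 8 confirms this is the maximum.

8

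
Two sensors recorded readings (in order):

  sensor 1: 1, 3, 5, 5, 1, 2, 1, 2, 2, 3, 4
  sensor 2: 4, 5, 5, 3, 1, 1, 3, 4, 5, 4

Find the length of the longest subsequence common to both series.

One common subsequence of length 6: 5 [3,2], then 5 [4,3], then 1 [5,5], then 1 [7,6], then 3 [10,7], then 4 [11,10]. The LCS DP gives dp[11][10] = 6, so this is optimal.

6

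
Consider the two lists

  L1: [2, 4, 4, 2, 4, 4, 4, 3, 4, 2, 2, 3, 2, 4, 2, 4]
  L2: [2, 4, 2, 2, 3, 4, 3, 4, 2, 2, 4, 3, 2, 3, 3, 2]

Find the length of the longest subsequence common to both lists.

11

One common subsequence of length 11: 2 at L1[1]=L2[1], 4 at L1[2]=L2[2], 2 at L1[4]=L2[4], 4 at L1[7]=L2[6], 3 at L1[8]=L2[7], 4 at L1[9]=L2[8], 2 at L1[10]=L2[9], 2 at L1[11]=L2[10], 3 at L1[12]=L2[12], 2 at L1[13]=L2[13], 2 at L1[15]=L2[16]. Since dp[16][16] = 11, nothing longer is possible.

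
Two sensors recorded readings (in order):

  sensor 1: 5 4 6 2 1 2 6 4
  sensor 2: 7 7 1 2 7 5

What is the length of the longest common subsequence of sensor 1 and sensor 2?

2

Let dp[i][j] be the LCS length of the first i values of sensor 1 and the first j values of sensor 2. dp[i][j] = dp[i-1][j-1]+1 when the i-th and j-th values match, else max(dp[i-1][j], dp[i][j-1]).
    ·  7  7  1  2  7  5
 ·  0  0  0  0  0  0  0
 5  0  0  0  0  0  0  1
 4  0  0  0  0  0  0  1
 6  0  0  0  0  0  0  1
 2  0  0  0  0  1  1  1
 1  0  0  0  1  1  1  1
 2  0  0  0  1  2  2  2
 6  0  0  0  1  2  2  2
 4  0  0  0  1  2  2  2
dp[8][6] = 2. One LCS (by backtracking along matches): 1, 2.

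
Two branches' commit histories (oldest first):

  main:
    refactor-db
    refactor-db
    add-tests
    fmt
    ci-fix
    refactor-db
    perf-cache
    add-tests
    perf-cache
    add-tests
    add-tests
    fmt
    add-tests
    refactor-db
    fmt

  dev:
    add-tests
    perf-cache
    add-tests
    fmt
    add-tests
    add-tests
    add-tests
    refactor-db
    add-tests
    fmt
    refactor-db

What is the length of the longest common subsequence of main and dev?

8

Taking add-tests (main #3, dev #1); then perf-cache (main #7, dev #2); then add-tests (main #8, dev #3); then add-tests (main #10, dev #5); then add-tests (main #11, dev #6); then add-tests (main #13, dev #7); then refactor-db (main #14, dev #8); then fmt (main #15, dev #10) gives a common subsequence of length 8. Since dp[15][11] = 8, nothing longer is possible.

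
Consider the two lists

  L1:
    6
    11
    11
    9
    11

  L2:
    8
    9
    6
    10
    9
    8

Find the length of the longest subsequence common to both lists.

2

Pick 6 at L1[1]=L2[3]; then 9 at L1[4]=L2[5]; all 2 values appear in both, in order. dp[5][6] = 2 confirms this is the maximum.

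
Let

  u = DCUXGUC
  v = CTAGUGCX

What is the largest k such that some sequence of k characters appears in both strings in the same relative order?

4

Let dp[i][j] be the LCS length of the first i characters of u and the first j characters of v. dp[i][j] = dp[i-1][j-1]+1 when the i-th and j-th characters match, else max(dp[i-1][j], dp[i][j-1]).
    ·  C  T  A  G  U  G  C  X
 ·  0  0  0  0  0  0  0  0  0
 D  0  0  0  0  0  0  0  0  0
 C  0  1  1  1  1  1  1  1  1
 U  0  1  1  1  1  2  2  2  2
 X  0  1  1  1  1  2  2  2  3
 G  0  1  1  1  2  2  3  3  3
 U  0  1  1  1  2  3  3  3  3
 C  0  1  1  1  2  3  3  4  4
dp[7][8] = 4. One LCS (by backtracking along matches): CUGC.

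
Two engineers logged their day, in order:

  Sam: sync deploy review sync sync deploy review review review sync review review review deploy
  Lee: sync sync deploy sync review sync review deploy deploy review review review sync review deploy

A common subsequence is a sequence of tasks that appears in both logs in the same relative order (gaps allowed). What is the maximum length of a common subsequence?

Taking sync (Sam #1, Lee #2), deploy (Sam #2, Lee #3), review (Sam #3, Lee #5), sync (Sam #4, Lee #6), deploy (Sam #6, Lee #9), review (Sam #7, Lee #10), review (Sam #8, Lee #11), review (Sam #9, Lee #12), sync (Sam #10, Lee #13), review (Sam #13, Lee #14), deploy (Sam #14, Lee #15) gives a common subsequence of length 11. dp[14][15] = 11 confirms this is the maximum.

11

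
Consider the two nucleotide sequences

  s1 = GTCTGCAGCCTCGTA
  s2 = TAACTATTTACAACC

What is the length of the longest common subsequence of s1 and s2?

7

One common subsequence of length 7: T [2,1], then C [3,4], then T [4,9], then C [6,11], then A [7,13], then C [10,14], then C [12,15]. dp[15][15] = 7 confirms this is the maximum.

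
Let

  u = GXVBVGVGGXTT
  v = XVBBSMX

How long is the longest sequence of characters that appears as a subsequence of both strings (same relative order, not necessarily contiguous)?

One common subsequence of length 4: X (u #2, v #1), V (u #3, v #2), B (u #4, v #4), X (u #10, v #7). The LCS DP gives dp[12][7] = 4, so this is optimal.

4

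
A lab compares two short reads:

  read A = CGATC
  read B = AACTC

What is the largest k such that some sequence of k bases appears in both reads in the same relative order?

3

Let dp[i][j] be the LCS length of the first i bases of read A and the first j bases of read B. dp[i][j] = dp[i-1][j-1]+1 when the i-th and j-th bases match, else max(dp[i-1][j], dp[i][j-1]).
    ·  A  A  C  T  C
 ·  0  0  0  0  0  0
 C  0  0  0  1  1  1
 G  0  0  0  1  1  1
 A  0  1  1  1  1  1
 T  0  1  1  1  2  2
 C  0  1  1  2  2  3
dp[5][5] = 3. One LCS (by backtracking along matches): CTC.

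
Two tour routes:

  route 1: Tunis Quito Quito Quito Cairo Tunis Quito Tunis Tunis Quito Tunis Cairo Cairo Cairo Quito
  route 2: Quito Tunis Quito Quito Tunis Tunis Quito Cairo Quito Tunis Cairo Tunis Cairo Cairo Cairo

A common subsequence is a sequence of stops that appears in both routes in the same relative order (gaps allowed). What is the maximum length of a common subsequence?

One common subsequence of length 11: Tunis (route 1 #1, route 2 #2), Quito (route 1 #2, route 2 #3), Quito (route 1 #3, route 2 #4), Quito (route 1 #4, route 2 #7), Cairo (route 1 #5, route 2 #8), Quito (route 1 #7, route 2 #9), Tunis (route 1 #8, route 2 #10), Tunis (route 1 #11, route 2 #12), Cairo (route 1 #12, route 2 #13), Cairo (route 1 #13, route 2 #14), Cairo (route 1 #14, route 2 #15), and the DP table's final entry dp[15][15] is also 11, so no common subsequence is longer.

11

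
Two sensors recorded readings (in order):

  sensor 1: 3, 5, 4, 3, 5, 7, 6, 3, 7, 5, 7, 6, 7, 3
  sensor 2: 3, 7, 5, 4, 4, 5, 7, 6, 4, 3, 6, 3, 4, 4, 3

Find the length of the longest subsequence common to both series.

9

Pick 3 at sensor 1[1]=sensor 2[1], 5 at sensor 1[2]=sensor 2[3], 4 at sensor 1[3]=sensor 2[5], 5 at sensor 1[5]=sensor 2[6], 7 at sensor 1[6]=sensor 2[7], 6 at sensor 1[7]=sensor 2[8], 3 at sensor 1[8]=sensor 2[10], 6 at sensor 1[12]=sensor 2[11], 3 at sensor 1[14]=sensor 2[15]; all 9 values appear in both, in order. Since dp[14][15] = 9, nothing longer is possible.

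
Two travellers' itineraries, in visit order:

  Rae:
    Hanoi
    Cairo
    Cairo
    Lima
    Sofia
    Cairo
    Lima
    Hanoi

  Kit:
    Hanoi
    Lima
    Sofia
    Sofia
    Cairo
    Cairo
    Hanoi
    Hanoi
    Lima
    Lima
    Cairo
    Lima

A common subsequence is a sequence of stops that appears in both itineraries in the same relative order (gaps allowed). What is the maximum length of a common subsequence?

Taking Hanoi (Rae #1, Kit #1), then Cairo (Rae #2, Kit #5), then Cairo (Rae #3, Kit #6), then Lima (Rae #4, Kit #10), then Cairo (Rae #6, Kit #11), then Lima (Rae #7, Kit #12) gives a common subsequence of length 6. Since dp[8][12] = 6, nothing longer is possible.

6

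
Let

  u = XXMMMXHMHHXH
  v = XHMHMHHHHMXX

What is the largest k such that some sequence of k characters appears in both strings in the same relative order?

7

Taking X [1,1]; then M [3,3]; then M [4,5]; then H [7,7]; then H [9,8]; then H [10,9]; then X [11,12] gives a common subsequence of length 7. The LCS DP gives dp[12][12] = 7, so this is optimal.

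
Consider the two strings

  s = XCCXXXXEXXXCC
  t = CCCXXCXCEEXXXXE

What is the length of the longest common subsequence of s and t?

Match C (s #2, t #2), then C (s #3, t #3), then X (s #4, t #4), then X (s #5, t #5), then X (s #6, t #7), then X (s #7, t #11), then X (s #9, t #12), then X (s #10, t #13), then X (s #11, t #14) — 9 characters in the same relative order in both, and the DP table's final entry dp[13][15] is also 9, so no common subsequence is longer.

9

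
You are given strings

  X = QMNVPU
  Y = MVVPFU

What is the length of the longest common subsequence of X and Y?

4

Match M (X #2, Y #1); then V (X #4, Y #3); then P (X #5, Y #4); then U (X #6, Y #6) — 4 characters in the same relative order in both. Since dp[6][6] = 4, nothing longer is possible.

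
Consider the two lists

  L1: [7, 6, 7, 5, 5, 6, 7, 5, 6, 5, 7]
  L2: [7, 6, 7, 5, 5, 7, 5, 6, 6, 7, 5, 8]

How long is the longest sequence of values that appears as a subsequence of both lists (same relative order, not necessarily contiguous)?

Taking 7 at L1[1]=L2[1]; then 6 at L1[2]=L2[2]; then 7 at L1[3]=L2[3]; then 5 at L1[4]=L2[4]; then 5 at L1[5]=L2[5]; then 7 at L1[7]=L2[6]; then 5 at L1[8]=L2[7]; then 6 at L1[9]=L2[9]; then 5 at L1[10]=L2[11] gives a common subsequence of length 9. The LCS DP gives dp[11][12] = 9, so this is optimal.

9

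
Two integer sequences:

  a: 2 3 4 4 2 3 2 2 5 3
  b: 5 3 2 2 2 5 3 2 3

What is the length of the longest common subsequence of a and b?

6

One common subsequence of length 6: 3 (a #2, b #2), 2 (a #5, b #3), 2 (a #7, b #4), 2 (a #8, b #5), 5 (a #9, b #6), 3 (a #10, b #9), and the DP table's final entry dp[10][9] is also 6, so no common subsequence is longer.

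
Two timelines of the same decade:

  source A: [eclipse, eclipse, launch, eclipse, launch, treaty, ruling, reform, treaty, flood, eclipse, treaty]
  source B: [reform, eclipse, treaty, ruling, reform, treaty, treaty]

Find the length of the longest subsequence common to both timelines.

6

Match eclipse [4,2], then treaty [6,3], then ruling [7,4], then reform [8,5], then treaty [9,6], then treaty [12,7] — 6 events in the same relative order in both. The LCS DP gives dp[12][7] = 6, so this is optimal.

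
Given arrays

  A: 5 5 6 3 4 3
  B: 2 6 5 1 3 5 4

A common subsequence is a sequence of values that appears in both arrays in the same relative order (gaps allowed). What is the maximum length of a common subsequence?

Let dp[i][j] be the LCS length of the first i values of A and the first j values of B. dp[i][j] = dp[i-1][j-1]+1 when the i-th and j-th values match, else max(dp[i-1][j], dp[i][j-1]).
    ·  2  6  5  1  3  5  4
 ·  0  0  0  0  0  0  0  0
 5  0  0  0  1  1  1  1  1
 5  0  0  0  1  1  1  2  2
 6  0  0  1  1  1  1  2  2
 3  0  0  1  1  1  2  2  2
 4  0  0  1  1  1  2  2  3
 3  0  0  1  1  1  2  2  3
dp[6][7] = 3. One LCS (by backtracking along matches): 5, 5, 4.

3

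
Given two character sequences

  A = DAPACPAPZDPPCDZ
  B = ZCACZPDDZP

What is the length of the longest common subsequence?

Match A (A #4, B #3), then C (A #5, B #4), then P (A #8, B #6), then D (A #10, B #7), then D (A #14, B #8), then Z (A #15, B #9) — 6 characters in the same relative order in both. Since dp[15][10] = 6, nothing longer is possible.

6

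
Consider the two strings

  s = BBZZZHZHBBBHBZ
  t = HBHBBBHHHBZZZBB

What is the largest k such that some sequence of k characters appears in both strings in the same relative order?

Taking B [2,2], H [8,3], B [9,4], B [10,5], B [11,6], H [12,9], B [13,10], Z [14,13] gives a common subsequence of length 8. The LCS DP gives dp[14][15] = 8, so this is optimal.

8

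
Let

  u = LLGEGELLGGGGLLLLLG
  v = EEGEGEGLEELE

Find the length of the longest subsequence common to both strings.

Taking G [3,3], then E [4,4], then G [5,5], then E [6,6], then G [12,7], then L [13,8], then L [14,11] gives a common subsequence of length 7. Since dp[18][12] = 7, nothing longer is possible.

7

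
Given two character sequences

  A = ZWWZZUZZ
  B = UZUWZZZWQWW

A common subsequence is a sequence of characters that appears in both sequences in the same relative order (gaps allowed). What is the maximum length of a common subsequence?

5

One common subsequence of length 5: Z [1,2], W [3,4], Z [4,5], Z [5,6], Z [7,7]. Since dp[8][11] = 5, nothing longer is possible.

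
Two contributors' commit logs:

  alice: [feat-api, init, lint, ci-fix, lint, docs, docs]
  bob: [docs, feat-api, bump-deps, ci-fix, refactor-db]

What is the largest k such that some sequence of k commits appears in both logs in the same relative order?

One common subsequence of length 2: feat-api [1,2], ci-fix [4,4]. Since dp[7][5] = 2, nothing longer is possible.

2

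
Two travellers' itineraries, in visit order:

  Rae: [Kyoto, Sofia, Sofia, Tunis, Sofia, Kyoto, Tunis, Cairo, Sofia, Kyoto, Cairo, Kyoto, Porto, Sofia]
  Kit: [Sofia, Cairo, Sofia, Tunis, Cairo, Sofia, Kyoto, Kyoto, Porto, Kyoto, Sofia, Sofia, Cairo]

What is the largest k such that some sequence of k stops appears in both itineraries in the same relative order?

Match Sofia [2,1], then Sofia [5,3], then Tunis [7,4], then Cairo [8,5], then Sofia [9,6], then Kyoto [10,7], then Kyoto [12,8], then Porto [13,9], then Sofia [14,12] — 9 stops in the same relative order in both. The LCS DP gives dp[14][13] = 9, so this is optimal.

9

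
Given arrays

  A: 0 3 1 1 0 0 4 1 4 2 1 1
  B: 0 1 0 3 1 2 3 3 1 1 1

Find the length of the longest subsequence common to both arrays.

7

Let dp[i][j] be the LCS length of the first i values of A and the first j values of B. dp[i][j] = dp[i-1][j-1]+1 when the i-th and j-th values match, else max(dp[i-1][j], dp[i][j-1]).
    ·  0  1  0  3  1  2  3  3  1  1  1
 ·  0  0  0  0  0  0  0  0  0  0  0  0
 0  0  1  1  1  1  1  1  1  1  1  1  1
 3  0  1  1  1  2  2  2  2  2  2  2  2
 1  0  1  2  2  2  3  3  3  3  3  3  3
 1  0  1  2  2  2  3  3  3  3  4  4  4
 0  0  1  2  3  3  3  3  3  3  4  4  4
 0  0  1  2  3  3  3  3  3  3  4  4  4
 4  0  1  2  3  3  3  3  3  3  4  4  4
 1  0  1  2  3  3  4  4  4  4  4  5  5
 4  0  1  2  3  3  4  4  4  4  4  5  5
 2  0  1  2  3  3  4  5  5  5  5  5  5
 1  0  1  2  3  3  4  5  5  5  6  6  6
 1  0  1  2  3  3  4  5  5  5  6  7  7
dp[12][11] = 7. One LCS (by backtracking along matches): 0, 1, 0, 1, 2, 1, 1.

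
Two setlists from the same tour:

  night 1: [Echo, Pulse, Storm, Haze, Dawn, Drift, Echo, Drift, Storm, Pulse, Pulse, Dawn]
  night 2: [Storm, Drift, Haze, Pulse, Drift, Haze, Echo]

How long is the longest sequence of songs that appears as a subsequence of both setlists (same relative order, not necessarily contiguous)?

Taking Storm [3,1] → Haze [4,3] → Drift [6,5] → Echo [7,7] gives a common subsequence of length 4. dp[12][7] = 4 confirms this is the maximum.

4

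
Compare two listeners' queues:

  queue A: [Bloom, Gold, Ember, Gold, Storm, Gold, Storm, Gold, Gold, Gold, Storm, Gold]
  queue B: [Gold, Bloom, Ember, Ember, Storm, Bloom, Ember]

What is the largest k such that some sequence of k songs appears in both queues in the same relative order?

3

Match Bloom (queue A #1, queue B #2), then Ember (queue A #3, queue B #4), then Storm (queue A #5, queue B #5) — 3 songs in the same relative order in both. Since dp[12][7] = 3, nothing longer is possible.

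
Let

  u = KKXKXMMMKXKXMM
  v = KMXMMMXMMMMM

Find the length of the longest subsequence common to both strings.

8

One common subsequence of length 8: K (u #1, v #1), X (u #3, v #3), X (u #5, v #7), M (u #6, v #8), M (u #7, v #9), M (u #8, v #10), M (u #13, v #11), M (u #14, v #12). dp[14][12] = 8 confirms this is the maximum.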